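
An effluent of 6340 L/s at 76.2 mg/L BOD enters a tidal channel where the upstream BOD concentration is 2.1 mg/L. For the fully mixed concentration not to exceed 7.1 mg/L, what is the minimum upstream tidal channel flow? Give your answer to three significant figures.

Set C_mix = 7.1: (Q·2.100 + 6340·76.20) / (Q + 6340) = 7.1
→ Q = 6340·(76.20 − 7.1)/(7.1 − 2.100) = 87620 L/s.

87600 L/s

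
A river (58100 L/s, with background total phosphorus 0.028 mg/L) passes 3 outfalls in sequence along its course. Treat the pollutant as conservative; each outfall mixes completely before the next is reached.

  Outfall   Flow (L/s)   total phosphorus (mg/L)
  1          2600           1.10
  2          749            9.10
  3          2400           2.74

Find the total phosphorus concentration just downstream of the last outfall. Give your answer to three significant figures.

0.280 mg/L

Below outfall 1: Q → 60700 L/s, C = (58100·0.02800 + 2600·1.100)/60700 = 0.07392 mg/L.
Below outfall 2: Q → 61450 L/s, C = (60700·0.07392 + 749.0·9.100)/61450 = 0.1839 mg/L.
Below outfall 3: Q → 63850 L/s, C = (61450·0.1839 + 2400·2.740)/63850 = 0.2800 mg/L.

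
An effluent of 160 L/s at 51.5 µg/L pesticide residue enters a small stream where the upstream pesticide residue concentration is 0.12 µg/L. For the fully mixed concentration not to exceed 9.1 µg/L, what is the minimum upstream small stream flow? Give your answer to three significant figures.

Set C_mix = 9.1: (Q·0.1200 + 160.0·51.50) / (Q + 160.0) = 9.1
→ Q = 160.0·(51.50 − 9.1)/(9.1 − 0.1200) = 755.5 L/s.

755 L/s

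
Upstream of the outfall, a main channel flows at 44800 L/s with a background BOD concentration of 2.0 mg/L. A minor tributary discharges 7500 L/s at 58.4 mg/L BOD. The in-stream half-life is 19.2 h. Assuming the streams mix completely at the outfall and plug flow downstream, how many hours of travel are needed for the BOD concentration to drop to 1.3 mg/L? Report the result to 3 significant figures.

Flow-weighted average: C = (44800·2.000 + 7500·58.40) / 52300 = 527600/52300 = 10.09 mg/L.
Half-life 19.2 h → k = ln 2 / 19.2 = 0.03610 h⁻¹ = 0.8664 d⁻¹.
10.09·exp(−k·t) = 1.3 → t = ln(10.09/1.3)/k = 204300 s = 56.76 h.

56.8 h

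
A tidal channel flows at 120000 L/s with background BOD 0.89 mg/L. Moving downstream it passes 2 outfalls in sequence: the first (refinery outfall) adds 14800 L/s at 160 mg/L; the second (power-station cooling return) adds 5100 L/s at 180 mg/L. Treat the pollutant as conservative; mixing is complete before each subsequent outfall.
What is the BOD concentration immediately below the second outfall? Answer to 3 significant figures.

After outfall 1: Q = 120000 + 14800 = 134800 L/s; C = (120000·0.8900 + 14800·160.0)/134800 = 18.36 mg/L.
After outfall 2: Q = 134800 + 5100 = 139900 L/s; C = (134800·18.36 + 5100·180.0)/139900 = 24.25 mg/L.

24.3 mg/L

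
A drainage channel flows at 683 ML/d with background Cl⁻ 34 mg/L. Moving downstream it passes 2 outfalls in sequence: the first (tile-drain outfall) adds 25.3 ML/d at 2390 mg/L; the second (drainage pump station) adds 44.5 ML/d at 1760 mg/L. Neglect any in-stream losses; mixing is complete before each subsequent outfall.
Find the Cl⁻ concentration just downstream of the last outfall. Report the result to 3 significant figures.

Below outfall 1: Q → 708.3 ML/d, C = (683.0·34.00 + 25.30·2390)/708.3 = 118.2 mg/L.
Below outfall 2: Q → 752.8 ML/d, C = (708.3·118.2 + 44.50·1760)/752.8 = 215.2 mg/L.

215 mg/L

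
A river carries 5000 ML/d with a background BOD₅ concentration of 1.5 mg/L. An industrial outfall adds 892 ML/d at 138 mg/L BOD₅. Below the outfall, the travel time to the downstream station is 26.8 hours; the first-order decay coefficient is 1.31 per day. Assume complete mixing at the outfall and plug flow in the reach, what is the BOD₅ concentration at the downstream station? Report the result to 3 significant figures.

5.13 mg/L

Flow-weighted average: C = (5000·1.500 + 892.0·138.0) / 5892 = 130600/5892 = 22.16 mg/L.
Decay over the reach: 22.16·exp(−kt) = 22.16·0.2316 = 5.133 mg/L.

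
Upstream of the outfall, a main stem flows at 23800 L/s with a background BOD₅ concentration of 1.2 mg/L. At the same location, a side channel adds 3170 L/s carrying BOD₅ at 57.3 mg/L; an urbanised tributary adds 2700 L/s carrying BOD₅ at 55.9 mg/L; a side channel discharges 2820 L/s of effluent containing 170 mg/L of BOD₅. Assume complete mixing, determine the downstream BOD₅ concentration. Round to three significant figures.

Conservation of mass: C = (23800·1.200 + 3170·57.30 + 2700·55.90 + 2820·170.0) / 32490 = 840500/32490 = 25.87 mg/L.

25.9 mg/L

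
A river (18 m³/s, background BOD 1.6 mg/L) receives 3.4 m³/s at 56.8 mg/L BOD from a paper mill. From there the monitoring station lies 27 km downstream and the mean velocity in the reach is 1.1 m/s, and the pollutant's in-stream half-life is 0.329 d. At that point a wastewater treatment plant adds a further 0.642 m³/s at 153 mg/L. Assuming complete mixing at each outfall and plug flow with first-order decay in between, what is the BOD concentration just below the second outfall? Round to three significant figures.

Flow-weighted average: C = (18.00·1.600 + 3.400·56.80) / 21.40 = 221.9/21.40 = 10.37 mg/L; combined flow 21.40 m³/s.
Travel time t = 27·1000 / 1.1 = 24550 s = 6.818 h.
Half-life 0.329 d → k = ln 2 / 0.329 = 2.107 d⁻¹.
Applying C = C₀e^(−kt): 10.37 × 0.5496 = 5.700 mg/L.
Second outfall: C = (21.40·5.700 + 0.6420·153.0)/22.04 = 9.990 mg/L.

9.99 mg/L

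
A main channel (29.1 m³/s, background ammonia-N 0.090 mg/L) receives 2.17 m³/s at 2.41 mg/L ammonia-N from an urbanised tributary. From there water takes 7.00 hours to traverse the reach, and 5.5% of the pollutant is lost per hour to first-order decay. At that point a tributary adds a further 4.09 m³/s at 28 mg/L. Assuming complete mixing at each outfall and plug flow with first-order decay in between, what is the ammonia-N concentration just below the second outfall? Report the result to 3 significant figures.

Flow-weighted average: C = (29.10·0.09000 + 2.170·2.410) / 31.27 = 7.849/31.27 = 0.2510 mg/L; combined flow 31.27 m³/s.
5.5%/h lost → k = −ln(1 − 0.055) = 0.05657 h⁻¹.
Applying C = C₀e^(−kt): 0.2510 × 0.6730 = 0.1689 mg/L.
At the second outfall, C = (31.27·0.1689 + 4.090·28.00) / (31.27 + 4.090) = 3.388 mg/L.

3.39 mg/L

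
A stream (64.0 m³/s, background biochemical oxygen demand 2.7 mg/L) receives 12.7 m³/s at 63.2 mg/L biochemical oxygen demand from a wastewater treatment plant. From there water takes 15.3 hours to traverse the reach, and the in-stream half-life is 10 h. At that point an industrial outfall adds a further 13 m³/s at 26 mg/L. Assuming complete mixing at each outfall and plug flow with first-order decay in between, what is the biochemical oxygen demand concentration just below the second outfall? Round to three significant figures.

7.53 mg/L

After mixing, C = (64.00·2.700 + 12.70·63.20) / 76.70 = 975.4/76.70 = 12.72 mg/L; combined flow 76.70 m³/s.
Half-life 10 h → k = ln 2 / 10 = 0.06931 h⁻¹ = 1.664 d⁻¹.
Decay over the reach: 12.72·exp(−kt) = 12.72·0.3463 = 4.404 mg/L.
At the second outfall, C = (76.70·4.404 + 13.00·26.00) / (76.70 + 13.00) = 7.534 mg/L.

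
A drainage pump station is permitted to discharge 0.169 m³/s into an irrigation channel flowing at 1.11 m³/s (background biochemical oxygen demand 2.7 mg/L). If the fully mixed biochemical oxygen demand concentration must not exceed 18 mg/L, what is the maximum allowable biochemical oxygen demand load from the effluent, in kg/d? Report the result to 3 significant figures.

1730 kg/d

Mass balance at the limit: 1.110·2.700 + 0.1690·Cₑ = 1.279·18 → Cₑ = 118.5 mg/L.
Load = 0.1690 m³/s × 118.5 g/m³ × 86 400 s/d = 1730 kg/d.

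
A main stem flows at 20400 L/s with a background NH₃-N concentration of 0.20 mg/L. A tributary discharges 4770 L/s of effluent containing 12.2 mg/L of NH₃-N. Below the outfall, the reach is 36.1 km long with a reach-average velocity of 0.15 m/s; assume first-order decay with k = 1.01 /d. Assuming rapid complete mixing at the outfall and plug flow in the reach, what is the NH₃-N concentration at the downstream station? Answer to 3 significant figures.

Conservation of mass: C = (20400·0.2000 + 4770·12.20) / 25170 = 62270/25170 = 2.474 mg/L.
Travel time t = 36.1·1000 / 0.15 = 240700 s = 66.85 h.
Applying C = C₀e^(−kt): 2.474 × 0.06000 = 0.1485 mg/L.

0.148 mg/L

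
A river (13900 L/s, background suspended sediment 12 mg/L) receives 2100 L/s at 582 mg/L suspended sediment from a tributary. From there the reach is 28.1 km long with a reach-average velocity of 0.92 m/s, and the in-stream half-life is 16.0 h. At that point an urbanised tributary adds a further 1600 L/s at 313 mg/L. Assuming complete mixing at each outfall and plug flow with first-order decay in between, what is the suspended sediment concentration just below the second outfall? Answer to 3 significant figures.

83.1 mg/L

Flow-weighted average: C = (13900·12.00 + 2100·582.0) / 16000 = 1389000/16000 = 86.81 mg/L; combined flow 16000 L/s.
Travel time t = 28.1·1000 / 0.92 = 30540 s = 8.484 h.
Half-life 16.0 h → k = ln 2 / 16.0 = 0.04332 h⁻¹ = 1.040 d⁻¹.
Applying C = C₀e^(−kt): 86.81 × 0.6924 = 60.11 mg/L.
Second outfall: C = (16000·60.11 + 1600·313.0)/17600 = 83.10 mg/L.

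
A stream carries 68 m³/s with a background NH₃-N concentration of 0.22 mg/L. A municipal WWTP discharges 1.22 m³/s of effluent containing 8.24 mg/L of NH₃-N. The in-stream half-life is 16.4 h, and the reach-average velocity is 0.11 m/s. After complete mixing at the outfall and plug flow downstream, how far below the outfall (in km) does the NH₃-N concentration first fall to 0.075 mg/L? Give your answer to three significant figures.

Conservation of mass: C = (68.00·0.2200 + 1.220·8.240) / 69.22 = 25.01/69.22 = 0.3614 mg/L.
Half-life 16.4 h → k = ln 2 / 16.4 = 0.04227 h⁻¹ = 1.014 d⁻¹.
Set 0.3614·exp(−k·t) = 0.075 → t = ln(0.3614/0.075)/k = 133900 s = 37.20 h.
Distance = v·t = 0.11·133900 = 14730 m = 14.73 km.

14.7 km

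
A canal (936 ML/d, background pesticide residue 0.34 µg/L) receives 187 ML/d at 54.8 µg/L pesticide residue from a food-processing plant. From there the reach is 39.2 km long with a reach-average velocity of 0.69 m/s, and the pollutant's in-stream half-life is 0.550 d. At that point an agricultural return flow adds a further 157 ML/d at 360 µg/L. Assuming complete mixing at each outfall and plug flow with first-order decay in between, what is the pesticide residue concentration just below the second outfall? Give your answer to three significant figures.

47.8 µg/L

Conservation of mass: C = (936.0·0.3400 + 187.0·54.80) / 1123 = 10570/1123 = 9.409 µg/L; combined flow 1123 ML/d.
Travel time t = 39.2·1000 / 0.69 = 56810 s = 15.78 h.
Half-life 0.550 d → k = ln 2 / 0.550 = 1.260 d⁻¹.
Applying C = C₀e^(−kt): 9.409 × 0.4366 = 4.108 µg/L.
Second outfall: C = (1123·4.108 + 157.0·360.0)/1280 = 47.76 µg/L.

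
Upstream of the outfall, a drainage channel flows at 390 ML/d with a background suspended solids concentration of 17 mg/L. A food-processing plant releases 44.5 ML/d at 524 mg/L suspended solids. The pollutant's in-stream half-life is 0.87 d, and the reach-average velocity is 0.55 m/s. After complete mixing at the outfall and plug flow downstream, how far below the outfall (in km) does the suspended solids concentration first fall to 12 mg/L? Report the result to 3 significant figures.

104 km

After mixing, C = (390.0·17.00 + 44.50·524.0) / 434.5 = 29950/434.5 = 68.93 mg/L.
Half-life 0.87 d → k = ln 2 / 0.87 = 0.7967 d⁻¹.
Set 68.93·exp(−k·t) = 12 → t = ln(68.93/12)/k = 189600 s = 52.66 h.
Distance = v·t = 0.55·189600 = 104300 m = 104.3 km.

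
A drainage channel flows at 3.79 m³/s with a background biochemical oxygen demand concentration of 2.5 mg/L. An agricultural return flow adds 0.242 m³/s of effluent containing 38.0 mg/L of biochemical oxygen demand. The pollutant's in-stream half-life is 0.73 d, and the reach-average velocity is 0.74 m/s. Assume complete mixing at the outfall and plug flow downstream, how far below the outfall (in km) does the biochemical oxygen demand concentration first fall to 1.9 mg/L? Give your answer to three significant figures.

Mass balance: C = (3.790·2.500 + 0.2420·38.00) / 4.032 = 18.67/4.032 = 4.631 mg/L.
Half-life 0.73 d → k = ln 2 / 0.73 = 0.9495 d⁻¹.
Set 4.631·exp(−k·t) = 1.9 → t = ln(4.631/1.9)/k = 81060 s = 22.52 h.
Distance = v·t = 0.74·81060 = 59990 m = 59.99 km.

60.0 km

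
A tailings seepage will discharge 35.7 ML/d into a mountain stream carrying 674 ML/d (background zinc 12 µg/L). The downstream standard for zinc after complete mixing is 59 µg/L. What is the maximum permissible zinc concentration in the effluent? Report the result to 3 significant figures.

At the limit, (Qr·Cr + Qe·Cₑ)/(Qr + Qe) = 59:
Cₑ = (709.7·59 − 674.0·12.00) / 35.70 = 946.3 µg/L.

946 µg/L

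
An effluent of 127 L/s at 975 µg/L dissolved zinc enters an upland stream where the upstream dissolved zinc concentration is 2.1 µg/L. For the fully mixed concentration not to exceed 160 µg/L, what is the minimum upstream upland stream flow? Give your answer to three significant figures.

Set C_mix = 160: (Q·2.100 + 127.0·975.0) / (Q + 127.0) = 160
→ Q = 127.0·(975.0 − 160)/(160 − 2.100) = 655.5 L/s.

656 L/s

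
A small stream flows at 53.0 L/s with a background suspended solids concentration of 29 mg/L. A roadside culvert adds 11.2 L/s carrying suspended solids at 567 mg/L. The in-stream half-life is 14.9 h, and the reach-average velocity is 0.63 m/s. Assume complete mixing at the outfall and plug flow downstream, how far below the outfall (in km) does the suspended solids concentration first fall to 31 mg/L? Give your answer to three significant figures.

Mass balance: C = (53.00·29.00 + 11.20·567.0) / 64.20 = 7887/64.20 = 122.9 mg/L.
Half-life 14.9 h → k = ln 2 / 14.9 = 0.04652 h⁻¹ = 1.116 d⁻¹.
Set 122.9·exp(−k·t) = 31 → t = ln(122.9/31)/k = 106600 s = 29.60 h.
Distance = v·t = 0.63·106600 = 67130 m = 67.13 km.

67.1 km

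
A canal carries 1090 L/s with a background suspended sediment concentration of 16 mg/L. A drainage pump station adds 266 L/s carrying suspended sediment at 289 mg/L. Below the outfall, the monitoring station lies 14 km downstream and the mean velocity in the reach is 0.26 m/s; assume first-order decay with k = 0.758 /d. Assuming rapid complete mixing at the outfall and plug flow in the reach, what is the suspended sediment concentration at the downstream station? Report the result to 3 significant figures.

Conservation of mass: C = (1090·16.00 + 266.0·289.0) / 1356 = 94310/1356 = 69.55 mg/L.
Travel time t = 14·1000 / 0.26 = 53850 s = 14.96 h.
After decay, C = 69.55 × e^(−kt) = 69.55 × 0.6235 = 43.37 mg/L.

43.4 mg/L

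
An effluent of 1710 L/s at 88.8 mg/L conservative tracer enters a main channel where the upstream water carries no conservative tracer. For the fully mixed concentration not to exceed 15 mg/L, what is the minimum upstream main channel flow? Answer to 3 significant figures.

Set C_mix = 15: (Q·0 + 1710·88.80) / (Q + 1710) = 15
→ Q = 1710·(88.80 − 15)/(15 − 0) = 8413 L/s.

8410 L/s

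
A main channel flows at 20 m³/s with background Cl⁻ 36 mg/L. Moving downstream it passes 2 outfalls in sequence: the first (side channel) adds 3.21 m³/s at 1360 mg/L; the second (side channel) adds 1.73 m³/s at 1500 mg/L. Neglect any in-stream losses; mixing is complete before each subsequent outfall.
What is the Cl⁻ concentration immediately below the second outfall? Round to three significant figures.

Outfall 1: combined Q = 23.21 m³/s; C = (20.00·36.00 + 3.210·1360)/23.21 = 219.1 mg/L.
Outfall 2: combined Q = 24.94 m³/s; C = (23.21·219.1 + 1.730·1500)/24.94 = 308.0 mg/L.

308 mg/L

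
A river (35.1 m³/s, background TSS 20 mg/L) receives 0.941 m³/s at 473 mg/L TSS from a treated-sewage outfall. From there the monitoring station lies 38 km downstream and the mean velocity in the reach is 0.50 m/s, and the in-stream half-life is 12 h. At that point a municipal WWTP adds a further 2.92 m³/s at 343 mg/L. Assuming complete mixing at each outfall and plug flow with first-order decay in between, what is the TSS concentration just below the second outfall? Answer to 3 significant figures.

Mass balance: C = (35.10·20.00 + 0.9410·473.0) / 36.04 = 1147/36.04 = 31.83 mg/L; combined flow 36.04 m³/s.
Travel time t = 38·1000 / 0.50 = 76000 s = 21.11 h.
Half-life 12 h → k = ln 2 / 12 = 0.05776 h⁻¹ = 1.386 d⁻¹.
Decay over the reach: 31.83·exp(−kt) = 31.83·0.2954 = 9.402 mg/L.
At the second outfall, C = (36.04·9.402 + 2.920·343.0) / (36.04 + 2.920) = 34.40 mg/L.

34.4 mg/L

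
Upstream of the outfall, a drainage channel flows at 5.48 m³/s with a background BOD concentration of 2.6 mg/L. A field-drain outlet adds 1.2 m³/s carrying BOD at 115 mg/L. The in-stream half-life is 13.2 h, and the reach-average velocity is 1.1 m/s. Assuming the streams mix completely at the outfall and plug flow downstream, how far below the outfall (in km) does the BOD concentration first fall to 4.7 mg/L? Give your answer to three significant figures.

Mass balance: C = (5.480·2.600 + 1.200·115.0) / 6.680 = 152.2/6.680 = 22.79 mg/L.
Half-life 13.2 h → k = ln 2 / 13.2 = 0.05251 h⁻¹ = 1.260 d⁻¹.
Set 22.79·exp(−k·t) = 4.7 → t = ln(22.79/4.7)/k = 108200 s = 30.07 h.
Distance = v·t = 1.1·108200 = 119100 m = 119.1 km.

119 km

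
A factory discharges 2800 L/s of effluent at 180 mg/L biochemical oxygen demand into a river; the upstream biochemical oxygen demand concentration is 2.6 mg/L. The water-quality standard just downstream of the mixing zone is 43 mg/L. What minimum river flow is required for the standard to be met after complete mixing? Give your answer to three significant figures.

Set C_mix = 43: (Q·2.600 + 2800·180.0) / (Q + 2800) = 43
→ Q = 2800·(180.0 − 43)/(43 − 2.600) = 9495 L/s.

9500 L/s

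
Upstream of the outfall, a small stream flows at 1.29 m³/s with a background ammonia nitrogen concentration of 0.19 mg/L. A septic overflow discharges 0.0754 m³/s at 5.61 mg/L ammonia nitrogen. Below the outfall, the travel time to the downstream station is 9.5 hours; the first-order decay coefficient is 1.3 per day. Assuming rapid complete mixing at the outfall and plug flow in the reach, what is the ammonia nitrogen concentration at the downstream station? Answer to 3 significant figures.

Mass balance: C = (1.290·0.1900 + 0.07540·5.610) / 1.365 = 0.6681/1.365 = 0.4893 mg/L.
First-order decay: C = 0.4893·exp(−k·t) = 0.4893·0.5977 = 0.2925 mg/L.

0.292 mg/L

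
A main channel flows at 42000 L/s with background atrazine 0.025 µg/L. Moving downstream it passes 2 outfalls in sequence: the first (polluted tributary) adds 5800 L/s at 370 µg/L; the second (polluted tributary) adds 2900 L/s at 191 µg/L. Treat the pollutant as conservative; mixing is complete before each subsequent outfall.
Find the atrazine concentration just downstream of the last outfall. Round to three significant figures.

53.3 µg/L

Outfall 1: combined Q = 47800 L/s; C = (42000·0.02500 + 5800·370.0)/47800 = 44.92 µg/L.
Outfall 2: combined Q = 50700 L/s; C = (47800·44.92 + 2900·191.0)/50700 = 53.27 µg/L.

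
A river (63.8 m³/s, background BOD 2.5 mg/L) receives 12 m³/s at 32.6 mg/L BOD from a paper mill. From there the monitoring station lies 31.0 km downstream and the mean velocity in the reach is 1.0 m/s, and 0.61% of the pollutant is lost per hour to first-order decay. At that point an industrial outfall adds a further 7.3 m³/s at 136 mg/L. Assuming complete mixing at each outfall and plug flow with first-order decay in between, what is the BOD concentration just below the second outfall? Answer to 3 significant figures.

After mixing, C = (63.80·2.500 + 12.00·32.60) / 75.80 = 550.7/75.80 = 7.265 mg/L; combined flow 75.80 m³/s.
Travel time t = 31.0·1000 / 1.0 = 31000 s = 8.611 h.
0.61%/h lost → k = −ln(1 − 0.0061) = 0.006119 h⁻¹.
Decay over the reach: 7.265·exp(−kt) = 7.265·0.9487 = 6.892 mg/L.
At the second outfall, C = (75.80·6.892 + 7.300·136.0) / (75.80 + 7.300) = 18.23 mg/L.

18.2 mg/L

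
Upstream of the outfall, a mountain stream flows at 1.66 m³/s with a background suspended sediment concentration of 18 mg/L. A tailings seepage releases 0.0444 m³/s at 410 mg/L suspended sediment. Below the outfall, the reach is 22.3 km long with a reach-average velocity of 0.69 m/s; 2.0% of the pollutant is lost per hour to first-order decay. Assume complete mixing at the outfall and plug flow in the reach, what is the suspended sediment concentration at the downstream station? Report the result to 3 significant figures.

Mixed concentration C = ΣQC/ΣQ = (1.660·18.00 + 0.04440·410.0) / 1.704 = 48.08/1.704 = 28.21 mg/L.
Travel time t = 22.3·1000 / 0.69 = 32320 s = 8.977 h.
2.0%/h lost → k = −ln(1 − 0.02) = 0.02020 h⁻¹.
Applying C = C₀e^(−kt): 28.21 × 0.8341 = 23.53 mg/L.

23.5 mg/L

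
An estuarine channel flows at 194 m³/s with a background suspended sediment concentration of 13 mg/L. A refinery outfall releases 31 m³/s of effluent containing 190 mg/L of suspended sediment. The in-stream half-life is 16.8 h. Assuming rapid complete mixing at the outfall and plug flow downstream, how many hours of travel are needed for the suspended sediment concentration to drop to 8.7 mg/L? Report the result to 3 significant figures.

35.3 h

Mixed concentration C = ΣQC/ΣQ = (194.0·13.00 + 31.00·190.0) / 225.0 = 8412/225.0 = 37.39 mg/L.
Half-life 16.8 h → k = ln 2 / 16.8 = 0.04126 h⁻¹ = 0.9902 d⁻¹.
37.39·exp(−k·t) = 8.7 → t = ln(37.39/8.7)/k = 127200 s = 35.34 h.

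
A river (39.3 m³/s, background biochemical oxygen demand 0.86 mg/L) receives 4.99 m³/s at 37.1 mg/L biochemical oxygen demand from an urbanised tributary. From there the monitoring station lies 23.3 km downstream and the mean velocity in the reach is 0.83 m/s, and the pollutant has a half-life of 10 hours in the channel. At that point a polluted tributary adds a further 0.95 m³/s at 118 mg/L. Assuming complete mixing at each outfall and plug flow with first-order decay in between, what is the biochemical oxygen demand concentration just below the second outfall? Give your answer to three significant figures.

5.30 mg/L

Conservation of mass: C = (39.30·0.8600 + 4.990·37.10) / 44.29 = 218.9/44.29 = 4.943 mg/L; combined flow 44.29 m³/s.
Travel time t = 23.3·1000 / 0.83 = 28070 s = 7.798 h.
Half-life 10 h → k = ln 2 / 10 = 0.06931 h⁻¹ = 1.664 d⁻¹.
Applying C = C₀e^(−kt): 4.943 × 0.5825 = 2.879 mg/L.
At the second outfall, C = (44.29·2.879 + 0.9500·118.0) / (44.29 + 0.9500) = 5.297 mg/L.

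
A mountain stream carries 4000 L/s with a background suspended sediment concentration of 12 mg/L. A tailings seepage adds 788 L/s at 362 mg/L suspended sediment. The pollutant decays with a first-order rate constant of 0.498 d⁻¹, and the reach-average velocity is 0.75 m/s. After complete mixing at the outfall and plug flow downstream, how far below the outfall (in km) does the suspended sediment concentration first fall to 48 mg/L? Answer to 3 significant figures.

48.4 km

Mass balance: C = (4000·12.00 + 788.0·362.0) / 4788 = 333300/4788 = 69.60 mg/L.
Set 69.60·exp(−k·t) = 48 → t = ln(69.60/48)/k = 64470 s = 17.91 h.
Distance = v·t = 0.75·64470 = 48350 m = 48.35 km.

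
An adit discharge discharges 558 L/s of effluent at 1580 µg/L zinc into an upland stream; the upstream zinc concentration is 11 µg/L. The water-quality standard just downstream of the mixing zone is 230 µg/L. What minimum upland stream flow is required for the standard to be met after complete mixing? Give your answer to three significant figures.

Set C_mix = 230: (Q·11.00 + 558.0·1580) / (Q + 558.0) = 230
→ Q = 558.0·(1580 − 230)/(230 − 11.00) = 3440 L/s.

3440 L/s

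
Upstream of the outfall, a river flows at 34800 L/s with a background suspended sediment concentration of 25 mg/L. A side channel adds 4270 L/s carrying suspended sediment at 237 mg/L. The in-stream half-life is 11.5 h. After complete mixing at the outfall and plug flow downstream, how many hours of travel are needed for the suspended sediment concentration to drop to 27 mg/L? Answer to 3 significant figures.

9.60 h

After mixing, C = (34800·25.00 + 4270·237.0) / 39070 = 1882000/39070 = 48.17 mg/L.
Half-life 11.5 h → k = ln 2 / 11.5 = 0.06027 h⁻¹ = 1.447 d⁻¹.
48.17·exp(−k·t) = 27 → t = ln(48.17/27)/k = 34580 s = 9.604 h.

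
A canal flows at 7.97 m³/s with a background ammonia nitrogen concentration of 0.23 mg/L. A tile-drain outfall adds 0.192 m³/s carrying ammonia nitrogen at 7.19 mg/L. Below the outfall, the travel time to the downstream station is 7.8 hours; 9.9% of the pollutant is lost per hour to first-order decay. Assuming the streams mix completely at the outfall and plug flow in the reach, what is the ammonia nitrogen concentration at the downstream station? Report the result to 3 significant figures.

0.175 mg/L

Mass balance: C = (7.970·0.2300 + 0.1920·7.190) / 8.162 = 3.214/8.162 = 0.3937 mg/L.
9.9%/h lost → k = −ln(1 − 0.099) = 0.1043 h⁻¹.
Applying C = C₀e^(−kt): 0.3937 × 0.4435 = 0.1746 mg/L.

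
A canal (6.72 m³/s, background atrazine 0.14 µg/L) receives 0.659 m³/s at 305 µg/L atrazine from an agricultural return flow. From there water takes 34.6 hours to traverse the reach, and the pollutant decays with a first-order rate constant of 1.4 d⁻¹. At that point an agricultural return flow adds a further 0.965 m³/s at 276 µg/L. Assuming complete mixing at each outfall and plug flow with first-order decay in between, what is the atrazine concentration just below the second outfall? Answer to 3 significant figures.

Conservation of mass: C = (6.720·0.1400 + 0.6590·305.0) / 7.379 = 201.9/7.379 = 27.37 µg/L; combined flow 7.379 m³/s.
After decay, C = 27.37 × e^(−kt) = 27.37 × 0.1329 = 3.636 µg/L.
At the second outfall, C = (7.379·3.636 + 0.9650·276.0) / (7.379 + 0.9650) = 35.14 µg/L.

35.1 µg/L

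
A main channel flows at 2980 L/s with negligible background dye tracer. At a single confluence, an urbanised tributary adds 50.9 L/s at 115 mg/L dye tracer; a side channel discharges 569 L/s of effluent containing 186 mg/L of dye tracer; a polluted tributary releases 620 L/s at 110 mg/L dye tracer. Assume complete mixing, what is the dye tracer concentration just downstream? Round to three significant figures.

Mass balance: C = (2980·0 + 50.90·115.0 + 569.0·186.0 + 620.0·110.0) / 4220 = 179900/4220 = 42.63 mg/L.

42.6 mg/L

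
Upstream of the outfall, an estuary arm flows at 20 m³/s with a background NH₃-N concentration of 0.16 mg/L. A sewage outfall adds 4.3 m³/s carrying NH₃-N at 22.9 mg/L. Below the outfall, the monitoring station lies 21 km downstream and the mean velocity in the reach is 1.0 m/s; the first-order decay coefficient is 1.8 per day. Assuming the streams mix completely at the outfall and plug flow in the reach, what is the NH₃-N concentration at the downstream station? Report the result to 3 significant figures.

2.70 mg/L

Conservation of mass: C = (20.00·0.1600 + 4.300·22.90) / 24.30 = 101.7/24.30 = 4.184 mg/L.
Travel time t = 21·1000 / 1.0 = 21000 s = 5.833 h.
Applying C = C₀e^(−kt): 4.184 × 0.6456 = 2.701 mg/L.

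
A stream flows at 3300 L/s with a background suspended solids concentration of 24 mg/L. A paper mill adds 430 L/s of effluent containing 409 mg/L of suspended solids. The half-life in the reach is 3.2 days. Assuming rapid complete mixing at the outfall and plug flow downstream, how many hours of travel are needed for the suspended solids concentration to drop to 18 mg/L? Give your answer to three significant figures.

Mixed concentration C = ΣQC/ΣQ = (3300·24.00 + 430.0·409.0) / 3730 = 255100/3730 = 68.38 mg/L.
Half-life 3.2 d → k = ln 2 / 3.2 = 0.2166 d⁻¹.
68.38·exp(−k·t) = 18 → t = ln(68.38/18)/k = 532400 s = 147.9 h.

148 h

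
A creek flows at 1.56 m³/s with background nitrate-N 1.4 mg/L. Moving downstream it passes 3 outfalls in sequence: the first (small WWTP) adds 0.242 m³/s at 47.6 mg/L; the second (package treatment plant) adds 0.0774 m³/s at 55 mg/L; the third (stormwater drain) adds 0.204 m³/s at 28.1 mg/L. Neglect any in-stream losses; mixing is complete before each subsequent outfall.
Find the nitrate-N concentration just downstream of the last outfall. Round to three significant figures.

11.4 mg/L

After outfall 1: Q = 1.560 + 0.2420 = 1.802 m³/s; C = (1.560·1.400 + 0.2420·47.60)/1.802 = 7.604 mg/L.
After outfall 2: Q = 1.802 + 0.07740 = 1.879 m³/s; C = (1.802·7.604 + 0.07740·55.00)/1.879 = 9.556 mg/L.
After outfall 3: Q = 1.879 + 0.2040 = 2.083 m³/s; C = (1.879·9.556 + 0.2040·28.10)/2.083 = 11.37 mg/L.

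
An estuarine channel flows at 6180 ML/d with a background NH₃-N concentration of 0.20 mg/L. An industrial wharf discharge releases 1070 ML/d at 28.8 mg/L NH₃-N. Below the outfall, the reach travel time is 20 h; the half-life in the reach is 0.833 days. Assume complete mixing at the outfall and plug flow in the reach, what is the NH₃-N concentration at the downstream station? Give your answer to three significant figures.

2.21 mg/L

Mixed concentration C = ΣQC/ΣQ = (6180·0.2000 + 1070·28.80) / 7250 = 32050/7250 = 4.421 mg/L.
Half-life 0.833 d → k = ln 2 / 0.833 = 0.8321 d⁻¹.
Decay over the reach: 4.421·exp(−kt) = 4.421·0.4999 = 2.210 mg/L.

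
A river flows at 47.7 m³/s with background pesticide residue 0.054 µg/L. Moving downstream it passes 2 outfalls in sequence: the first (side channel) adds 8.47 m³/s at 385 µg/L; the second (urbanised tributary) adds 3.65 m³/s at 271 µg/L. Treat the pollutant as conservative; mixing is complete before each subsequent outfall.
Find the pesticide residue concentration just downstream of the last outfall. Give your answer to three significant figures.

Outfall 1: combined Q = 56.17 m³/s; C = (47.70·0.05400 + 8.470·385.0)/56.17 = 58.10 µg/L.
Outfall 2: combined Q = 59.82 m³/s; C = (56.17·58.10 + 3.650·271.0)/59.82 = 71.09 µg/L.

71.1 µg/L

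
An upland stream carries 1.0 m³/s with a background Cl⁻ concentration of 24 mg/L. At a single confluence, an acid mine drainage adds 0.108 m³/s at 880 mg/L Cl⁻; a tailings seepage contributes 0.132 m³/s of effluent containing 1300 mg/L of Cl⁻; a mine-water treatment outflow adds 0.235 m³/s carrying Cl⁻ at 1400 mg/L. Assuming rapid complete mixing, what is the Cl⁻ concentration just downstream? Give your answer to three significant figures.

Flow-weighted average: C = (1.000·24.00 + 0.1080·880.0 + 0.1320·1300 + 0.2350·1400) / 1.475 = 619.6/1.475 = 420.1 mg/L.

420 mg/L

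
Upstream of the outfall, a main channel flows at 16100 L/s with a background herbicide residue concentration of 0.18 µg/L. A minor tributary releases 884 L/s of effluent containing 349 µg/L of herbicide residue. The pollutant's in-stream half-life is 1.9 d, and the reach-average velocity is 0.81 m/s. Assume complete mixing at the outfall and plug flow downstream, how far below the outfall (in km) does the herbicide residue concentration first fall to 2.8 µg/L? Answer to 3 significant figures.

Mass balance: C = (16100·0.1800 + 884.0·349.0) / 16980 = 311400/16980 = 18.34 µg/L.
Half-life 1.9 d → k = ln 2 / 1.9 = 0.3648 d⁻¹.
Set 18.34·exp(−k·t) = 2.8 → t = ln(18.34/2.8)/k = 445100 s = 123.6 h.
Distance = v·t = 0.81·445100 = 360500 m = 360.5 km.

361 km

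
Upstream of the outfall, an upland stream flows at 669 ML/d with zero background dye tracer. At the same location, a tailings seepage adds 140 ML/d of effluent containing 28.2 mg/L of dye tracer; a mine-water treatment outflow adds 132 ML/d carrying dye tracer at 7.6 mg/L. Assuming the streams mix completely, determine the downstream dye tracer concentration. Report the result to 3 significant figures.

After mixing, C = (669.0·0 + 140.0·28.20 + 132.0·7.600) / 941.0 = 4951/941.0 = 5.262 mg/L.

5.26 mg/L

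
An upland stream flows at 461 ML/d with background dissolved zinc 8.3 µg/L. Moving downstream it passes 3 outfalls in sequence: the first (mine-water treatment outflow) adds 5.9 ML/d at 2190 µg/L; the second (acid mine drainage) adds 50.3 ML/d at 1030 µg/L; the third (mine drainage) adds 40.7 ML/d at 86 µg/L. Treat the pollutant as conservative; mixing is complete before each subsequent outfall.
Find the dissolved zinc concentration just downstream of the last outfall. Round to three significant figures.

129 µg/L

Below outfall 1: Q → 466.9 ML/d, C = (461.0·8.300 + 5.900·2190)/466.9 = 35.87 µg/L.
Below outfall 2: Q → 517.2 ML/d, C = (466.9·35.87 + 50.30·1030)/517.2 = 132.6 µg/L.
Below outfall 3: Q → 557.9 ML/d, C = (517.2·132.6 + 40.70·86.00)/557.9 = 129.2 µg/L.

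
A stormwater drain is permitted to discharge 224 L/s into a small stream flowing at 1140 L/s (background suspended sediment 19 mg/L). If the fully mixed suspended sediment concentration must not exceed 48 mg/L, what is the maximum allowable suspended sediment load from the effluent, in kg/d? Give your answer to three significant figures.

3790 kg/d

Mass balance at the limit: 1140·19.00 + 224.0·Cₑ = 1364·48 → Cₑ = 195.6 mg/L.
224.0 L/s = 0.2240 m³/s. Load = 0.2240 m³/s × 195.6 g/m³ × 86 400 s/d = 3785 kg/d.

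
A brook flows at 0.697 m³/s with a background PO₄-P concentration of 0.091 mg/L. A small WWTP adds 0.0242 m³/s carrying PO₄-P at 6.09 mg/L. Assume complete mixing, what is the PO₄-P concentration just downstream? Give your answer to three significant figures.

Flow-weighted average: C = (0.6970·0.09100 + 0.02420·6.090) / 0.7212 = 0.2108/0.7212 = 0.2923 mg/L.

0.292 mg/L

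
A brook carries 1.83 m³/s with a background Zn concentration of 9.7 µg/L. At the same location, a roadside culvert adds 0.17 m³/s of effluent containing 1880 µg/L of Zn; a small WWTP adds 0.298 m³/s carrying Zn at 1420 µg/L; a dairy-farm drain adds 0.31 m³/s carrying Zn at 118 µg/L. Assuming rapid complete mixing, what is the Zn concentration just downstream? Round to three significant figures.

Mixed concentration C = ΣQC/ΣQ = (1.830·9.700 + 0.1700·1880 + 0.2980·1420 + 0.3100·118.0) / 2.608 = 797.1/2.608 = 305.6 µg/L.

306 µg/L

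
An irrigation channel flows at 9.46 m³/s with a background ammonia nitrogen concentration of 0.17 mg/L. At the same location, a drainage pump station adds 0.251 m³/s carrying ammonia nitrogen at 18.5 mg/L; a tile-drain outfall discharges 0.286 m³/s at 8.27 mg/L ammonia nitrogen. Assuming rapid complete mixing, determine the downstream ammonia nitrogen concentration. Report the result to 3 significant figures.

0.862 mg/L

Conservation of mass: C = (9.460·0.1700 + 0.2510·18.50 + 0.2860·8.270) / 9.997 = 8.617/9.997 = 0.8620 mg/L.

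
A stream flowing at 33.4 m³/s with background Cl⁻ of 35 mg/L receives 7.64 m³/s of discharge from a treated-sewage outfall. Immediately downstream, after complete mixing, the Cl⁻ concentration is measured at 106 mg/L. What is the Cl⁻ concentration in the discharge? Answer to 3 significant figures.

Mass balance: 33.40·35.00 + 7.640·Cₑ = 41.04·106.0
→ Cₑ = (41.04·106.0 − 33.40·35.00) / 7.640 = 416.4 mg/L.

416 mg/L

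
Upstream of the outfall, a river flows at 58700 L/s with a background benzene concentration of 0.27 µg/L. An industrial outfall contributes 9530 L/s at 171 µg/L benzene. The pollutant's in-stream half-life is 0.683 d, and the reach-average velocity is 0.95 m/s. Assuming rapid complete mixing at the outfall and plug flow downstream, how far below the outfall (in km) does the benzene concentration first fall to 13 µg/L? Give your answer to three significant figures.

50.0 km

Conservation of mass: C = (58700·0.2700 + 9530·171.0) / 68230 = 1645000/68230 = 24.12 µg/L.
Half-life 0.683 d → k = ln 2 / 0.683 = 1.015 d⁻¹.
Set 24.12·exp(−k·t) = 13 → t = ln(24.12/13)/k = 52610 s = 14.61 h.
Distance = v·t = 0.95·52610 = 49980 m = 49.98 km.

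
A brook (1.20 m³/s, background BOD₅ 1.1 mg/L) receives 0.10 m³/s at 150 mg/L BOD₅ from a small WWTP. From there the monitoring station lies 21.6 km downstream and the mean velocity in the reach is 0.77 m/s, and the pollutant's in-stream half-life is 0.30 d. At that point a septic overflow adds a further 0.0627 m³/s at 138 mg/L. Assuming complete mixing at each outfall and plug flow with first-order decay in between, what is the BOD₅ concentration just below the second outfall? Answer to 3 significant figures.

After mixing, C = (1.200·1.100 + 0.1000·150.0) / 1.300 = 16.32/1.300 = 12.55 mg/L; combined flow 1.300 m³/s.
Travel time t = 21.6·1000 / 0.77 = 28050 s = 7.792 h.
Half-life 0.30 d → k = ln 2 / 0.30 = 2.310 d⁻¹.
Applying C = C₀e^(−kt): 12.55 × 0.4723 = 5.929 mg/L.
Second outfall: C = (1.300·5.929 + 0.06270·138.0)/1.363 = 12.01 mg/L.

12.0 mg/L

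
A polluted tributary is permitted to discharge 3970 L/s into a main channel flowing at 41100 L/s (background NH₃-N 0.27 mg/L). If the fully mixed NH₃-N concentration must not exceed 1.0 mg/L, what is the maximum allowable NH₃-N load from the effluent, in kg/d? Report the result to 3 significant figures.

Mass balance at the limit: 41100·0.2700 + 3970·Cₑ = 45070·1.0 → Cₑ = 8.557 mg/L.
3970 L/s = 3.970 m³/s. Load = 3.970 m³/s × 8.557 g/m³ × 86 400 s/d = 2935 kg/d.

2940 kg/d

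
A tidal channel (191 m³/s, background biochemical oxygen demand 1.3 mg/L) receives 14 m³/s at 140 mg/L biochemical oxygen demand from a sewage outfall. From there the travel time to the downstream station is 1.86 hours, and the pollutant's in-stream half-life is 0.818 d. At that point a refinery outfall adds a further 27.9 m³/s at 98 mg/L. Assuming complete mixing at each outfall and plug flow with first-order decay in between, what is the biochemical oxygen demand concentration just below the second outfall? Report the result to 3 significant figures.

Mass balance: C = (191.0·1.300 + 14.00·140.0) / 205.0 = 2208/205.0 = 10.77 mg/L; combined flow 205.0 m³/s.
Half-life 0.818 d → k = ln 2 / 0.818 = 0.8474 d⁻¹.
Applying C = C₀e^(−kt): 10.77 × 0.9364 = 10.09 mg/L.
At the second outfall, C = (205.0·10.09 + 27.90·98.00) / (205.0 + 27.90) = 20.62 mg/L.

20.6 mg/L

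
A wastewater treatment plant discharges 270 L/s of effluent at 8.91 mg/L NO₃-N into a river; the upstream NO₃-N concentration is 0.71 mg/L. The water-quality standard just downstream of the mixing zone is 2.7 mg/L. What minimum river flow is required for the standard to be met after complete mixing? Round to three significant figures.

843 L/s

Set C_mix = 2.7: (Q·0.7100 + 270.0·8.910) / (Q + 270.0) = 2.7
→ Q = 270.0·(8.910 − 2.7)/(2.7 − 0.7100) = 842.6 L/s.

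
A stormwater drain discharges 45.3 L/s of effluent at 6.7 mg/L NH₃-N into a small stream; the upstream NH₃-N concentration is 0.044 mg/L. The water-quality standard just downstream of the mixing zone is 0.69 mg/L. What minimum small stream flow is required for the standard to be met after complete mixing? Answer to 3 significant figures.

Set C_mix = 0.69: (Q·0.04400 + 45.30·6.700) / (Q + 45.30) = 0.69
→ Q = 45.30·(6.700 − 0.69)/(0.69 − 0.04400) = 421.4 L/s.

421 L/s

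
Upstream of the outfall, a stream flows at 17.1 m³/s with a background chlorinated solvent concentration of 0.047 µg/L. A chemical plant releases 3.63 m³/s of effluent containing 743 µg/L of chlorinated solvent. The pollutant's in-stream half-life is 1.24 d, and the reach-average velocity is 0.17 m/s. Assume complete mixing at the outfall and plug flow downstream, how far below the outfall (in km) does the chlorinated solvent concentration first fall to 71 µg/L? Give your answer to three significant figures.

After mixing, C = (17.10·0.04700 + 3.630·743.0) / 20.73 = 2698/20.73 = 130.1 µg/L.
Half-life 1.24 d → k = ln 2 / 1.24 = 0.5590 d⁻¹.
Set 130.1·exp(−k·t) = 71 → t = ln(130.1/71)/k = 93660 s = 26.02 h.
Distance = v·t = 0.17·93660 = 15920 m = 15.92 km.

15.9 km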